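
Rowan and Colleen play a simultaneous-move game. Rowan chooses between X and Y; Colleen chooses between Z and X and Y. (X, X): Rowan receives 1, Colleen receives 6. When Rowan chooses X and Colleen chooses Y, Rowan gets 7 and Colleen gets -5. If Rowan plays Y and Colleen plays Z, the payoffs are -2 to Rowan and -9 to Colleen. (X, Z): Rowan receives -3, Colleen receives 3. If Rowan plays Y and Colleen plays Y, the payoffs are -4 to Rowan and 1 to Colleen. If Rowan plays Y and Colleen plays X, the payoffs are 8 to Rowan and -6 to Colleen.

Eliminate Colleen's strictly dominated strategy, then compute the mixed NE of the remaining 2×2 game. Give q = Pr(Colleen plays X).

q = 11/18

Colleen's strategy Z is strictly dominated by X: 6 > 3 and -6 > -9. Eliminate Z.
For Rowan to be willing to mix, Rowan must be indifferent between X and Y, which pins down Colleen's mix.
  Rowan's payoff from X: q·1 + (1−q)·7 = -6q + 7
  Rowan's payoff from Y: q·8 + (1−q)·(-4) = 12q - 4
  -6q + 7 = 12q - 4  ⇒  -18q = -11  ⇒  q = 11/18.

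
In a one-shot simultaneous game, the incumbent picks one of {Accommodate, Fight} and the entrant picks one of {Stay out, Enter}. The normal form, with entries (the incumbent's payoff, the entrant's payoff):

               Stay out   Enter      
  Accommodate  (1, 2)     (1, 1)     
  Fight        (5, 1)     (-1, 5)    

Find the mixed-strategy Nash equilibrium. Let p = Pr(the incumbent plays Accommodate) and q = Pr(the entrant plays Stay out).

In a mixed equilibrium the entrant is indifferent between Stay out and Enter; this condition fixes p.
  the entrant's payoff to Stay out: p·2 + (1−p)·1 = p + 1
  the entrant's payoff to Enter: p·1 + (1−p)·5 = -4p + 5
  p + 1 = -4p + 5  ⇒  5p = 4  ⇒  p = 4/5.
In a mixed equilibrium the incumbent is indifferent between Accommodate and Fight; this condition fixes q.
  the incumbent's payoff from Accommodate: q·1 + (1−q)·1 = 1
  the incumbent's payoff from Fight: q·5 + (1−q)·(-1) = 6q - 1
  1 = 6q - 1  ⇒  -6q = -2  ⇒  q = 1/3.

p = 4/5, q = 1/3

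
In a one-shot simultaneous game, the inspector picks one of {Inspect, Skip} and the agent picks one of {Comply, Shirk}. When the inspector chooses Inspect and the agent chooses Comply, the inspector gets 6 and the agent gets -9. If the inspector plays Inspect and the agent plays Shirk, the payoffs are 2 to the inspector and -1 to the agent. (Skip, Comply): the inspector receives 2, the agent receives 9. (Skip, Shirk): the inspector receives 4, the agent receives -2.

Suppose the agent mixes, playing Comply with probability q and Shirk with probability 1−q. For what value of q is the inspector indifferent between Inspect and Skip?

q = 1/3

In a mixed equilibrium the inspector is indifferent between Inspect and Skip; this condition fixes q.
  the inspector's payoff to Inspect: q·6 + (1−q)·2 = 4q + 2
  the inspector's payoff to Skip: q·2 + (1−q)·4 = -2q + 4
  4q + 2 = -2q + 4  ⇒  6q = 2  ⇒  q = 1/3.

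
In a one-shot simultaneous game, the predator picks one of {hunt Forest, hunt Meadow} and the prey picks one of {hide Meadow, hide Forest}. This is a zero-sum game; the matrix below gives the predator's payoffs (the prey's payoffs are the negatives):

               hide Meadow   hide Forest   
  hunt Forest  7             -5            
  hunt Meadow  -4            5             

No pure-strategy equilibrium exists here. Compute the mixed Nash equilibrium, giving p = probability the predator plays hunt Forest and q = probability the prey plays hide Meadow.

In a mixed equilibrium the prey is indifferent between hide Meadow and hide Forest; this condition fixes p.
  the prey's payoff from hide Meadow: p·(-7) + (1−p)·4 = -11p + 4
  the prey's payoff from hide Forest: p·5 + (1−p)·(-5) = 10p - 5
  -11p + 4 = 10p - 5  ⇒  -21p = -9  ⇒  p = 3/7.
The predator's indifference between hunt Forest and hunt Meadow determines the prey's mixing probability q:
  the predator's expected payoff from hunt Forest: q·7 + (1−q)·(-5) = 12q - 5
  the predator's expected payoff from hunt Meadow: q·(-4) + (1−q)·5 = -9q + 5
  12q - 5 = -9q + 5  ⇒  21q = 10  ⇒  q = 10/21.

p = 3/7, q = 10/21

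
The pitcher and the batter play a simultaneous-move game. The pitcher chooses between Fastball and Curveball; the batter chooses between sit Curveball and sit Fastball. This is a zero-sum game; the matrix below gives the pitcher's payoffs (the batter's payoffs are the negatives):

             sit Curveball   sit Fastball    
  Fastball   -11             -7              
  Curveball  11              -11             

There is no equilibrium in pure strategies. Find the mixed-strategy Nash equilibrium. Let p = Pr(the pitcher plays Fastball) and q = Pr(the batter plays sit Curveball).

Set the batter's expected payoff from sit Curveball equal to that from sit Fastball:
  the batter's payoff to sit Curveball: p·11 + (1−p)·(-11) = 22p - 11
  the batter's payoff to sit Fastball: p·7 + (1−p)·11 = -4p + 11
  22p - 11 = -4p + 11  ⇒  26p = 22  ⇒  p = 11/13.
Set the pitcher's expected payoff from Fastball equal to that from Curveball:
  the pitcher's expected payoff from Fastball: q·(-11) + (1−q)·(-7) = -4q - 7
  the pitcher's expected payoff from Curveball: q·11 + (1−q)·(-11) = 22q - 11
  -4q - 7 = 22q - 11  ⇒  -26q = -4  ⇒  q = 2/13.

p = 11/13, q = 2/13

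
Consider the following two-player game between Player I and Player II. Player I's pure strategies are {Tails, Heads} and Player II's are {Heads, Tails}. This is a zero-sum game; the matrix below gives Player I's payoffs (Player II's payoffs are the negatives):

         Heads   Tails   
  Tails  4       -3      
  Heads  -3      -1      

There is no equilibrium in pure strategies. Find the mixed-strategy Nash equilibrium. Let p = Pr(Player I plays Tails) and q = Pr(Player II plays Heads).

p = 2/9, q = 2/9

For Player II to be willing to mix, Player II must be indifferent between Heads and Tails, which pins down Player I's mix.
  Player II's payoff to Heads: p·(-4) + (1−p)·3 = -7p + 3
  Player II's payoff to Tails: p·3 + (1−p)·1 = 2p + 1
  -7p + 3 = 2p + 1  ⇒  -9p = -2  ⇒  p = 2/9.
Player II's mix must leave Player I indifferent between Tails and Heads.
  Player I's expected payoff from Tails: q·4 + (1−q)·(-3) = 7q - 3
  Player I's expected payoff from Heads: q·(-3) + (1−q)·(-1) = -2q - 1
  7q - 3 = -2q - 1  ⇒  9q = 2  ⇒  q = 2/9.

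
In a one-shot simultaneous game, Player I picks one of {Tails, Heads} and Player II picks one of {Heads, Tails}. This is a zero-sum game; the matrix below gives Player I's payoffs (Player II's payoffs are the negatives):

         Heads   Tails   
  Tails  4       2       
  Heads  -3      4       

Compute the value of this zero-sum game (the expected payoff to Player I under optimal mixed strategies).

v = 22/9

For Player I to be willing to mix, Player I must be indifferent between Tails and Heads, which pins down Player II's mix.
  Player I's payoff from Tails: q·4 + (1−q)·2 = 2q + 2
  Player I's payoff from Heads: q·(-3) + (1−q)·4 = -7q + 4
  2q + 2 = -7q + 4  ⇒  9q = 2  ⇒  q = 2/9.
The value is Player I's expected payoff against this mix (using Tails): (2/9)·4 + (7/9)·2 = 22/9.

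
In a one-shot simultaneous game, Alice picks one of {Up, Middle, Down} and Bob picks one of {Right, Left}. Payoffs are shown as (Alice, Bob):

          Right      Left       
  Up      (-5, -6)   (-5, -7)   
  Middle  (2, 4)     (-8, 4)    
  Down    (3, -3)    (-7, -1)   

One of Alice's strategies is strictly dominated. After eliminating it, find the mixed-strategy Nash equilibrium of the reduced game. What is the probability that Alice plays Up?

p = 2/3

Alice's strategy Middle is strictly dominated by Down: 3 > 2 and -7 > -8. Eliminate Middle.
Bob's indifference between Right and Left determines Alice's mixing probability p:
  Bob's expected payoff from Right: p·(-6) + (1−p)·(-3) = -3p - 3
  Bob's expected payoff from Left: p·(-7) + (1−p)·(-1) = -6p - 1
  -3p - 3 = -6p - 1  ⇒  3p = 2  ⇒  p = 2/3.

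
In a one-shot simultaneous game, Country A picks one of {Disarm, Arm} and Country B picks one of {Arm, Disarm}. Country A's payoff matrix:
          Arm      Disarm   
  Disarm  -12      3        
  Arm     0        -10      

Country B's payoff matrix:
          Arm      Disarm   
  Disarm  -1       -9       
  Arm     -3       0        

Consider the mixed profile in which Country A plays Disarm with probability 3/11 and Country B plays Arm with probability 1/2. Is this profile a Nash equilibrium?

Given Country B's mix q = 1/2, Country A's payoff from Disarm is -9/2 but from Arm is -5. Country A strictly prefers Disarm, so Country A would not mix.
So the proposed profile is not a Nash equilibrium.

No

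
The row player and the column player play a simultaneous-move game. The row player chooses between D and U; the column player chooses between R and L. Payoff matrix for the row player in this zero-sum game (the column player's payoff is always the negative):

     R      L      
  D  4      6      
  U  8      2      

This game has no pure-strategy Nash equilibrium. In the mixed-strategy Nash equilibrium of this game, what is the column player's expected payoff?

-5

The column player's indifference between R and L determines the row player's mixing probability p:
  the column player's payoff to R: p·(-4) + (1−p)·(-8) = 4p - 8
  the column player's payoff to L: p·(-6) + (1−p)·(-2) = -4p - 2
  4p - 8 = -4p - 2  ⇒  8p = 6  ⇒  p = 3/4.
At equilibrium the column player is indifferent across columns, so the column player's payoff equals the payoff from R: (3/4)·(-4) + (1/4)·(-8) = -5.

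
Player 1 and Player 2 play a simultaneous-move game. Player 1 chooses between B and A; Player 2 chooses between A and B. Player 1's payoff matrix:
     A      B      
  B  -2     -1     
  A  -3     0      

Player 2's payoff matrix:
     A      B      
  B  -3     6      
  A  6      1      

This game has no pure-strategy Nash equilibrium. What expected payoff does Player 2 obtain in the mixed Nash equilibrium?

39/14

Player 1's mix must leave Player 2 indifferent between A and B.
  Player 2's payoff to A: p·(-3) + (1−p)·6 = -9p + 6
  Player 2's payoff to B: p·6 + (1−p)·1 = 5p + 1
  -9p + 6 = 5p + 1  ⇒  -14p = -5  ⇒  p = 5/14.
At equilibrium Player 2 is indifferent across columns, so Player 2's payoff equals the payoff from A: (5/14)·(-3) + (9/14)·6 = 39/14.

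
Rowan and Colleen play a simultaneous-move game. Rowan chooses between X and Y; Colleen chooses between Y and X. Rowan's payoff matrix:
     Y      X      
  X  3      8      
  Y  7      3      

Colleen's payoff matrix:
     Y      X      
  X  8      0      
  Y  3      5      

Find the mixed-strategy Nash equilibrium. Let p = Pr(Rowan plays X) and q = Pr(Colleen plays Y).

p = 1/5, q = 5/9

Set Colleen's expected payoff from Y equal to that from X:
  Colleen's payoff to Y: p·8 + (1−p)·3 = 5p + 3
  Colleen's payoff to X: p·0 + (1−p)·5 = -5p + 5
  5p + 3 = -5p + 5  ⇒  10p = 2  ⇒  p = 1/5.
Set Rowan's expected payoff from X equal to that from Y:
  Rowan's expected payoff from X: q·3 + (1−q)·8 = -5q + 8
  Rowan's expected payoff from Y: q·7 + (1−q)·3 = 4q + 3
  -5q + 8 = 4q + 3  ⇒  -9q = -5  ⇒  q = 5/9.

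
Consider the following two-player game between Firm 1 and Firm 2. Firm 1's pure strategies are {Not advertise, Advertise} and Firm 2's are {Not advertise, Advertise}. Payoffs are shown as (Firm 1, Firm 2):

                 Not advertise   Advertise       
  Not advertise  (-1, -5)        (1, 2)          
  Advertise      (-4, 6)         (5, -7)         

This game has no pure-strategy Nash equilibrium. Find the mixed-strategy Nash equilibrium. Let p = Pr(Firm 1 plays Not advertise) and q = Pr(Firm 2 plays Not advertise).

Set Firm 2's expected payoff from Not advertise equal to that from Advertise:
  Firm 2's expected payoff from Not advertise: p·(-5) + (1−p)·6 = -11p + 6
  Firm 2's expected payoff from Advertise: p·2 + (1−p)·(-7) = 9p - 7
  -11p + 6 = 9p - 7  ⇒  -20p = -13  ⇒  p = 13/20.
For Firm 1 to be willing to mix, Firm 1 must be indifferent between Not advertise and Advertise, which pins down Firm 2's mix.
  Firm 1's payoff from Not advertise: q·(-1) + (1−q)·1 = -2q + 1
  Firm 1's payoff from Advertise: q·(-4) + (1−q)·5 = -9q + 5
  -2q + 1 = -9q + 5  ⇒  7q = 4  ⇒  q = 4/7.

p = 13/20, q = 4/7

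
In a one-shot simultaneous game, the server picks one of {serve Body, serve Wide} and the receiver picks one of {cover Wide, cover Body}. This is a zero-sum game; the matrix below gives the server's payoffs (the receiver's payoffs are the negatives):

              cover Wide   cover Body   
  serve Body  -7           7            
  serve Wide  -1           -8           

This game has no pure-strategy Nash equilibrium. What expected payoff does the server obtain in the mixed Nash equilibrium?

-3

The server's indifference between serve Body and serve Wide determines the receiver's mixing probability q:
  the server's payoff to serve Body: q·(-7) + (1−q)·7 = -14q + 7
  the server's payoff to serve Wide: q·(-1) + (1−q)·(-8) = 7q - 8
  -14q + 7 = 7q - 8  ⇒  -21q = -15  ⇒  q = 5/7.
At equilibrium the server is indifferent across rows, so the server's payoff equals the payoff from serve Body: (5/7)·(-7) + (2/7)·7 = -3.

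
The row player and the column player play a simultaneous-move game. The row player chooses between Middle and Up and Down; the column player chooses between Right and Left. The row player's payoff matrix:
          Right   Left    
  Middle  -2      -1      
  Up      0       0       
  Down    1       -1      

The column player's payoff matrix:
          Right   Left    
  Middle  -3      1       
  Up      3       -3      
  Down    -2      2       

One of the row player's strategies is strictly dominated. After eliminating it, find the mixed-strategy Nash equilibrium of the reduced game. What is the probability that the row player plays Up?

p = 2/5

The row player's strategy Middle is strictly dominated by Up: 0 > -2 and 0 > -1. Eliminate Middle.
The row player's mix must leave the column player indifferent between Right and Left.
  the column player's expected payoff from Right: p·3 + (1−p)·(-2) = 5p - 2
  the column player's expected payoff from Left: p·(-3) + (1−p)·2 = -5p + 2
  5p - 2 = -5p + 2  ⇒  10p = 4  ⇒  p = 2/5.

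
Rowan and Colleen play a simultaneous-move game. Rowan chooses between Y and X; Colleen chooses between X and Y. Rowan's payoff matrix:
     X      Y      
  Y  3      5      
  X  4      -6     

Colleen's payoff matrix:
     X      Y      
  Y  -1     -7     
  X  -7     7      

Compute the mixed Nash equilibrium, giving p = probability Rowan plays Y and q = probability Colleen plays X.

p = 7/10, q = 11/12

Rowan's mix must leave Colleen indifferent between X and Y.
  Colleen's payoff to X: p·(-1) + (1−p)·(-7) = 6p - 7
  Colleen's payoff to Y: p·(-7) + (1−p)·7 = -14p + 7
  6p - 7 = -14p + 7  ⇒  20p = 14  ⇒  p = 7/10.
For Rowan to be willing to mix, Rowan must be indifferent between Y and X, which pins down Colleen's mix.
  Rowan's payoff to Y: q·3 + (1−q)·5 = -2q + 5
  Rowan's payoff to X: q·4 + (1−q)·(-6) = 10q - 6
  -2q + 5 = 10q - 6  ⇒  -12q = -11  ⇒  q = 11/12.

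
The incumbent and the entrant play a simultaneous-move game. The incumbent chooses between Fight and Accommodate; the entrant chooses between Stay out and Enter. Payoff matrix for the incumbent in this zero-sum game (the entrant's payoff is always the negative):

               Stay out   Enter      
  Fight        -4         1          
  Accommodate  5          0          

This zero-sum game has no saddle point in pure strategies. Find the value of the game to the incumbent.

The incumbent's indifference between Fight and Accommodate determines the entrant's mixing probability q:
  the incumbent's payoff to Fight: q·(-4) + (1−q)·1 = -5q + 1
  the incumbent's payoff to Accommodate: q·5 + (1−q)·0 = 5q
  -5q + 1 = 5q  ⇒  -10q = -1  ⇒  q = 1/10.
The value is the incumbent's expected payoff against this mix (using Fight): (1/10)·(-4) + (9/10)·1 = 1/2.

v = 1/2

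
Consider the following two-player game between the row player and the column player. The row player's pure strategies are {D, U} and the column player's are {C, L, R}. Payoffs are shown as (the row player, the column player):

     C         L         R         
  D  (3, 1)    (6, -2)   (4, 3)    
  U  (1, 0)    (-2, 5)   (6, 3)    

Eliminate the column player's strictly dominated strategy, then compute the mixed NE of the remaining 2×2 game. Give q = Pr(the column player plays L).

The column player's strategy C is strictly dominated by R: 3 > 1 and 3 > 0. Eliminate C.
In a mixed equilibrium the row player is indifferent between D and U; this condition fixes q.
  the row player's payoff to D: q·6 + (1−q)·4 = 2q + 4
  the row player's payoff to U: q·(-2) + (1−q)·6 = -8q + 6
  2q + 4 = -8q + 6  ⇒  10q = 2  ⇒  q = 1/5.

q = 1/5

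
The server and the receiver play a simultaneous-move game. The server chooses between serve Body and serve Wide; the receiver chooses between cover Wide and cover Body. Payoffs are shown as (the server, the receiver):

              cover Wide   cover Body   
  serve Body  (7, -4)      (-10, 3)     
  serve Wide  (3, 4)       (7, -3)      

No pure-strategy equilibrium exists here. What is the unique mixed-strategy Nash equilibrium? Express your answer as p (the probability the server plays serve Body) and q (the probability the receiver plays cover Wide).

p = 1/2, q = 17/21

The server's mix must leave the receiver indifferent between cover Wide and cover Body.
  the receiver's payoff to cover Wide: p·(-4) + (1−p)·4 = -8p + 4
  the receiver's payoff to cover Body: p·3 + (1−p)·(-3) = 6p - 3
  -8p + 4 = 6p - 3  ⇒  -14p = -7  ⇒  p = 1/2.
For the server to be willing to mix, the server must be indifferent between serve Body and serve Wide, which pins down the receiver's mix.
  the server's payoff to serve Body: q·7 + (1−q)·(-10) = 17q - 10
  the server's payoff to serve Wide: q·3 + (1−q)·7 = -4q + 7
  17q - 10 = -4q + 7  ⇒  21q = 17  ⇒  q = 17/21.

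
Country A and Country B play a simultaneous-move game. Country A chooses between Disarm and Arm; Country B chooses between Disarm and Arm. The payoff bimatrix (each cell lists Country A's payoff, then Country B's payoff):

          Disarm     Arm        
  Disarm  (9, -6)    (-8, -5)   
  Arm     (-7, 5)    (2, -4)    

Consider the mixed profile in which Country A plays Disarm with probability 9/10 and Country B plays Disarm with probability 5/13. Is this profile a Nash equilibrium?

Yes

Check Country B's indifference given Country A's mix p = 9/10:
  payoff from Disarm = -49/10; payoff from Arm = -49/10 — equal.
Check Country A's indifference given Country B's mix q = 5/13:
  payoff from Disarm = -19/13; payoff from Arm = -19/13 — equal.
Both players are indifferent, so neither can profitably deviate.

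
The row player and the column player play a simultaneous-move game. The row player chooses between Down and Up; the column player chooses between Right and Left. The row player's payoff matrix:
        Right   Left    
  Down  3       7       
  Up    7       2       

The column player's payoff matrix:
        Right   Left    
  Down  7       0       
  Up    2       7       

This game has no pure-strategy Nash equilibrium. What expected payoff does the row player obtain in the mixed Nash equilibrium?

In a mixed equilibrium the row player is indifferent between Down and Up; this condition fixes q.
  the row player's payoff from Down: q·3 + (1−q)·7 = -4q + 7
  the row player's payoff from Up: q·7 + (1−q)·2 = 5q + 2
  -4q + 7 = 5q + 2  ⇒  -9q = -5  ⇒  q = 5/9.
At equilibrium the row player is indifferent across rows, so the row player's payoff equals the payoff from Down: (5/9)·3 + (4/9)·7 = 43/9.

43/9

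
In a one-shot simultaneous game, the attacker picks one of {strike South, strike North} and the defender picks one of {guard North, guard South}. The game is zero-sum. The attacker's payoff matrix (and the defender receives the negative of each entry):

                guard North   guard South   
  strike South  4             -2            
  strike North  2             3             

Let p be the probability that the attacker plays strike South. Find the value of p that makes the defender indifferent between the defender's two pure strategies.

For the defender to be willing to mix, the defender must be indifferent between guard North and guard South, which pins down the attacker's mix.
  the defender's payoff to guard North: p·(-4) + (1−p)·(-2) = -2p - 2
  the defender's payoff to guard South: p·2 + (1−p)·(-3) = 5p - 3
  -2p - 2 = 5p - 3  ⇒  -7p = -1  ⇒  p = 1/7.

p = 1/7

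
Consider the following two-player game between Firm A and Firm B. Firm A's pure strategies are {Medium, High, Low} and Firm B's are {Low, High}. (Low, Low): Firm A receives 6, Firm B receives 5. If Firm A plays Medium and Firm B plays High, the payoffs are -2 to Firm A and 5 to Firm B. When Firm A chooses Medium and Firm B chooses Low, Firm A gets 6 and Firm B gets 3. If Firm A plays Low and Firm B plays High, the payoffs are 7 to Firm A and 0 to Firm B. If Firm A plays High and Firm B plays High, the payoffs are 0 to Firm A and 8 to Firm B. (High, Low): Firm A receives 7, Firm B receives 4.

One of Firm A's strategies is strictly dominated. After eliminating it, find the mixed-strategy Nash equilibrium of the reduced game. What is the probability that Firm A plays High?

p = 5/9

Firm A's strategy Medium is strictly dominated by High: 7 > 6 and 0 > -2. Eliminate Medium.
For Firm B to be willing to mix, Firm B must be indifferent between Low and High, which pins down Firm A's mix.
  Firm B's payoff from Low: p·4 + (1−p)·5 = -p + 5
  Firm B's payoff from High: p·8 + (1−p)·0 = 8p
  -p + 5 = 8p  ⇒  -9p = -5  ⇒  p = 5/9.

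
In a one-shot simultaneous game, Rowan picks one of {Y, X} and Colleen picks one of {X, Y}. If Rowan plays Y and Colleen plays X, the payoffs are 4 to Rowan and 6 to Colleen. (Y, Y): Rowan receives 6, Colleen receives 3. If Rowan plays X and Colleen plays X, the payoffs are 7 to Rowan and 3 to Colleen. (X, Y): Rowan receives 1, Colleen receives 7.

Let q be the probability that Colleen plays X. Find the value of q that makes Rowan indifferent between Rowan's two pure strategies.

Colleen's mix must leave Rowan indifferent between Y and X.
  Rowan's payoff from Y: q·4 + (1−q)·6 = -2q + 6
  Rowan's payoff from X: q·7 + (1−q)·1 = 6q + 1
  -2q + 6 = 6q + 1  ⇒  -8q = -5  ⇒  q = 5/8.

q = 5/8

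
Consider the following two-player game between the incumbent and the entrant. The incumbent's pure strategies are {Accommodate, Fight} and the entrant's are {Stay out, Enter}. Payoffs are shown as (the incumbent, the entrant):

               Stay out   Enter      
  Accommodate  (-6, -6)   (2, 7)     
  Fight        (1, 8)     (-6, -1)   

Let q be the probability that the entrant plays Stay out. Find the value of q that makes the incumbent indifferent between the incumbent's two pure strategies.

For the incumbent to be willing to mix, the incumbent must be indifferent between Accommodate and Fight, which pins down the entrant's mix.
  the incumbent's expected payoff from Accommodate: q·(-6) + (1−q)·2 = -8q + 2
  the incumbent's expected payoff from Fight: q·1 + (1−q)·(-6) = 7q - 6
  -8q + 2 = 7q - 6  ⇒  -15q = -8  ⇒  q = 8/15.

q = 8/15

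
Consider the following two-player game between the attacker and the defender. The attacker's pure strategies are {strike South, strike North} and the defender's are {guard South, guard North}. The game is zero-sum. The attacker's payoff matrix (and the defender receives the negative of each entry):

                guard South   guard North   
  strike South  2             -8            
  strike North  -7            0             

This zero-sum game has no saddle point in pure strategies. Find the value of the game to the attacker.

v = -56/17

For the attacker to be willing to mix, the attacker must be indifferent between strike South and strike North, which pins down the defender's mix.
  the attacker's expected payoff from strike South: q·2 + (1−q)·(-8) = 10q - 8
  the attacker's expected payoff from strike North: q·(-7) + (1−q)·0 = -7q
  10q - 8 = -7q  ⇒  17q = 8  ⇒  q = 8/17.
The value is the attacker's expected payoff against this mix (using strike South): (8/17)·2 + (9/17)·(-8) = -56/17.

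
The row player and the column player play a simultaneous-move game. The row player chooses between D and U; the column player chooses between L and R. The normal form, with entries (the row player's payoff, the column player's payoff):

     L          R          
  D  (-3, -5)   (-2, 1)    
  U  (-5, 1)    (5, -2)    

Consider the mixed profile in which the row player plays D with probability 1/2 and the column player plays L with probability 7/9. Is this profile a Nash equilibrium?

Given the row player's mix p = 1/2, the column player's payoff from L is -2 but from R is -1/2. The column player strictly prefers R, so the column player would not mix.
So the proposed profile is not a Nash equilibrium.

No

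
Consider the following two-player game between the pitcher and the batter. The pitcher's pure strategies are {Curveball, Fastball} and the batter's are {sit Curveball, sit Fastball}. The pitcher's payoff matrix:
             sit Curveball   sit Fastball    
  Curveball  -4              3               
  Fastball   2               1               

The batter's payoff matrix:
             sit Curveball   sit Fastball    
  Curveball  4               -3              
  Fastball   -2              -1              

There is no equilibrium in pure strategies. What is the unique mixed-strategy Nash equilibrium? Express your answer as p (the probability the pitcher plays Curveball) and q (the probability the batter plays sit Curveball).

For the batter to be willing to mix, the batter must be indifferent between sit Curveball and sit Fastball, which pins down the pitcher's mix.
  the batter's payoff from sit Curveball: p·4 + (1−p)·(-2) = 6p - 2
  the batter's payoff from sit Fastball: p·(-3) + (1−p)·(-1) = -2p - 1
  6p - 2 = -2p - 1  ⇒  8p = 1  ⇒  p = 1/8.
For the pitcher to be willing to mix, the pitcher must be indifferent between Curveball and Fastball, which pins down the batter's mix.
  the pitcher's payoff from Curveball: q·(-4) + (1−q)·3 = -7q + 3
  the pitcher's payoff from Fastball: q·2 + (1−q)·1 = q + 1
  -7q + 3 = q + 1  ⇒  -8q = -2  ⇒  q = 1/4.

p = 1/8, q = 1/4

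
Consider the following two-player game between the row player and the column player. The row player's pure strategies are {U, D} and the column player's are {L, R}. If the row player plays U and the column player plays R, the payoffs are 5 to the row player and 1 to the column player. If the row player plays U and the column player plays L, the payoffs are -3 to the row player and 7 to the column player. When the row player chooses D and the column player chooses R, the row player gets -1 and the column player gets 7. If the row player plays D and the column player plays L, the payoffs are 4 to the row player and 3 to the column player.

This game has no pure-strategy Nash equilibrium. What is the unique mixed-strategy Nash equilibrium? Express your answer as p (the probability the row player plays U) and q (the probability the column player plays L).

p = 2/5, q = 6/13

Set the column player's expected payoff from L equal to that from R:
  the column player's payoff to L: p·7 + (1−p)·3 = 4p + 3
  the column player's payoff to R: p·1 + (1−p)·7 = -6p + 7
  4p + 3 = -6p + 7  ⇒  10p = 4  ⇒  p = 2/5.
The column player's mix must leave the row player indifferent between U and D.
  the row player's payoff from U: q·(-3) + (1−q)·5 = -8q + 5
  the row player's payoff from D: q·4 + (1−q)·(-1) = 5q - 1
  -8q + 5 = 5q - 1  ⇒  -13q = -6  ⇒  q = 6/13.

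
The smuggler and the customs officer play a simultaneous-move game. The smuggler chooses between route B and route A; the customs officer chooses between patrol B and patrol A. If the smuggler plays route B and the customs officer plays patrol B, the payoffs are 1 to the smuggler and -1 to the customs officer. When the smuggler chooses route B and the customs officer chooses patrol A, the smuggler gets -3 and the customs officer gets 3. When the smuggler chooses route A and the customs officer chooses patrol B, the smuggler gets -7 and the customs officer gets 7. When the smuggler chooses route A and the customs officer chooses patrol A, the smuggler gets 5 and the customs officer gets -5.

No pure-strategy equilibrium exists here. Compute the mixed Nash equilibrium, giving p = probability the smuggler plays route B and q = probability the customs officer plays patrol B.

p = 3/4, q = 1/2

The customs officer's indifference between patrol B and patrol A determines the smuggler's mixing probability p:
  the customs officer's payoff to patrol B: p·(-1) + (1−p)·7 = -8p + 7
  the customs officer's payoff to patrol A: p·3 + (1−p)·(-5) = 8p - 5
  -8p + 7 = 8p - 5  ⇒  -16p = -12  ⇒  p = 3/4.
The customs officer's mix must leave the smuggler indifferent between route B and route A.
  the smuggler's payoff from route B: q·1 + (1−q)·(-3) = 4q - 3
  the smuggler's payoff from route A: q·(-7) + (1−q)·5 = -12q + 5
  4q - 3 = -12q + 5  ⇒  16q = 8  ⇒  q = 1/2.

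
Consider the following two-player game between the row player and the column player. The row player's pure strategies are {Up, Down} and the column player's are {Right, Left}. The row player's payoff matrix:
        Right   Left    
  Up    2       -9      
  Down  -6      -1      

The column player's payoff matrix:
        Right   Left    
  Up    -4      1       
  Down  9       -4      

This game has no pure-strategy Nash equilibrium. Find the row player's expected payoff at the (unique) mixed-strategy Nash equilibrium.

-7/2

The column player's mix must leave the row player indifferent between Up and Down.
  the row player's payoff from Up: q·2 + (1−q)·(-9) = 11q - 9
  the row player's payoff from Down: q·(-6) + (1−q)·(-1) = -5q - 1
  11q - 9 = -5q - 1  ⇒  16q = 8  ⇒  q = 1/2.
At equilibrium the row player is indifferent across rows, so the row player's payoff equals the payoff from Up: (1/2)·2 + (1/2)·(-9) = -7/2.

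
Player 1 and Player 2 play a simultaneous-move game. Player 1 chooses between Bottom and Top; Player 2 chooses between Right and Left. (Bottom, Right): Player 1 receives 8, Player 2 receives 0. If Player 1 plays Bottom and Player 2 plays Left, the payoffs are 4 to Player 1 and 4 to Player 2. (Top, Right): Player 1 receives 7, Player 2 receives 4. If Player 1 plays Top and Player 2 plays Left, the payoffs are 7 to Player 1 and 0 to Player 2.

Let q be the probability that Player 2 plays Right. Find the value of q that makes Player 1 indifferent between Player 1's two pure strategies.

Set Player 1's expected payoff from Bottom equal to that from Top:
  Player 1's expected payoff from Bottom: q·8 + (1−q)·4 = 4q + 4
  Player 1's expected payoff from Top: q·7 + (1−q)·7 = 7
  4q + 4 = 7  ⇒  4q = 3  ⇒  q = 3/4.

q = 3/4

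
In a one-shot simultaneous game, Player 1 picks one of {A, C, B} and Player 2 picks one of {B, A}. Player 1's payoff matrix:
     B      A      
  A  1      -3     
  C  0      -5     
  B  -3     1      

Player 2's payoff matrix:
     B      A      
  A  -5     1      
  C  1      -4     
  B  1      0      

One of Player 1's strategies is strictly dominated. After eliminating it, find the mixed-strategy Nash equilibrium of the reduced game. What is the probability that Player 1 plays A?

p = 1/7

Player 1's strategy C is strictly dominated by A: 1 > 0 and -3 > -5. Eliminate C.
For Player 2 to be willing to mix, Player 2 must be indifferent between B and A, which pins down Player 1's mix.
  Player 2's payoff to B: p·(-5) + (1−p)·1 = -6p + 1
  Player 2's payoff to A: p·1 + (1−p)·0 = p
  -6p + 1 = p  ⇒  -7p = -1  ⇒  p = 1/7.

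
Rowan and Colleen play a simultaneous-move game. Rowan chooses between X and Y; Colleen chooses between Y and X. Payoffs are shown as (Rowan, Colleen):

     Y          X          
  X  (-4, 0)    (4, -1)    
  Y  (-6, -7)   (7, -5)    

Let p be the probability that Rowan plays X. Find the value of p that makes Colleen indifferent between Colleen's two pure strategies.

p = 2/3

Rowan's mix must leave Colleen indifferent between Y and X.
  Colleen's payoff to Y: p·0 + (1−p)·(-7) = 7p - 7
  Colleen's payoff to X: p·(-1) + (1−p)·(-5) = 4p - 5
  7p - 7 = 4p - 5  ⇒  3p = 2  ⇒  p = 2/3.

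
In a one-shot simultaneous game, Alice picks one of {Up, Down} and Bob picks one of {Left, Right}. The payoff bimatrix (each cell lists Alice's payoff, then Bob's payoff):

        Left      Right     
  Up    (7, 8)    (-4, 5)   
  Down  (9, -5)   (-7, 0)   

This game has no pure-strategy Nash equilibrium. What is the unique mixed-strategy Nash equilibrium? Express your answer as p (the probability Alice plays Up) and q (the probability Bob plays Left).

Bob's indifference between Left and Right determines Alice's mixing probability p:
  Bob's expected payoff from Left: p·8 + (1−p)·(-5) = 13p - 5
  Bob's expected payoff from Right: p·5 + (1−p)·0 = 5p
  13p - 5 = 5p  ⇒  8p = 5  ⇒  p = 5/8.
In a mixed equilibrium Alice is indifferent between Up and Down; this condition fixes q.
  Alice's expected payoff from Up: q·7 + (1−q)·(-4) = 11q - 4
  Alice's expected payoff from Down: q·9 + (1−q)·(-7) = 16q - 7
  11q - 4 = 16q - 7  ⇒  -5q = -3  ⇒  q = 3/5.

p = 5/8, q = 3/5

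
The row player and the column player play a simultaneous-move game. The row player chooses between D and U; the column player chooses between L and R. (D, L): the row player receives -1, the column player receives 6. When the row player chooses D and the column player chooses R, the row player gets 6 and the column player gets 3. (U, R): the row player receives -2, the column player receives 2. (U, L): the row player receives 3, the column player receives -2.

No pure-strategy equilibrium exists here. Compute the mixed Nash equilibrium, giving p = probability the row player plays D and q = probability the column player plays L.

In a mixed equilibrium the column player is indifferent between L and R; this condition fixes p.
  the column player's payoff from L: p·6 + (1−p)·(-2) = 8p - 2
  the column player's payoff from R: p·3 + (1−p)·2 = p + 2
  8p - 2 = p + 2  ⇒  7p = 4  ⇒  p = 4/7.
In a mixed equilibrium the row player is indifferent between D and U; this condition fixes q.
  the row player's expected payoff from D: q·(-1) + (1−q)·6 = -7q + 6
  the row player's expected payoff from U: q·3 + (1−q)·(-2) = 5q - 2
  -7q + 6 = 5q - 2  ⇒  -12q = -8  ⇒  q = 2/3.

p = 4/7, q = 2/3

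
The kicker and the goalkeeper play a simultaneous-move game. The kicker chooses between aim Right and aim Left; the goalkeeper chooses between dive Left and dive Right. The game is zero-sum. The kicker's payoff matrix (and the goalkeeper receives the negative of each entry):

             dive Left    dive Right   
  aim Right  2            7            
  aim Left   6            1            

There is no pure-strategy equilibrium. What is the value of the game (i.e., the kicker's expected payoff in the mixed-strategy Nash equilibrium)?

For the kicker to be willing to mix, the kicker must be indifferent between aim Right and aim Left, which pins down the goalkeeper's mix.
  the kicker's payoff to aim Right: q·2 + (1−q)·7 = -5q + 7
  the kicker's payoff to aim Left: q·6 + (1−q)·1 = 5q + 1
  -5q + 7 = 5q + 1  ⇒  -10q = -6  ⇒  q = 3/5.
The value is the kicker's expected payoff against this mix (using aim Right): (3/5)·2 + (2/5)·7 = 4.

v = 4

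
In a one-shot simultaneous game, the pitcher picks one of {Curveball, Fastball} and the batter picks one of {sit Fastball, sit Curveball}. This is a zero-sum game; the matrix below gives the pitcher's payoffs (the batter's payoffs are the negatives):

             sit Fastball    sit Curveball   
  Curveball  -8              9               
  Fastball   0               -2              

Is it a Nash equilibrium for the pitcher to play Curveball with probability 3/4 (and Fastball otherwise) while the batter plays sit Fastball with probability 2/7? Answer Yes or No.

Given the pitcher's mix p = 3/4, the batter's payoff from sit Fastball is 6 but from sit Curveball is -25/4. The batter strictly prefers sit Fastball, so the batter would not mix.
So the proposed profile is not a Nash equilibrium.

No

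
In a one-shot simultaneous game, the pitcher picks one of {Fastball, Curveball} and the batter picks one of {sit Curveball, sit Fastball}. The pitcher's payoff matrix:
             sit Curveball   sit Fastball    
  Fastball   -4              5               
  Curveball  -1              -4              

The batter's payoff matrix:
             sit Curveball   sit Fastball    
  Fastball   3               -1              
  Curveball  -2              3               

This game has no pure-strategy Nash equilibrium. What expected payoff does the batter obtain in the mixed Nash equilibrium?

7/9

In a mixed equilibrium the batter is indifferent between sit Curveball and sit Fastball; this condition fixes p.
  the batter's payoff to sit Curveball: p·3 + (1−p)·(-2) = 5p - 2
  the batter's payoff to sit Fastball: p·(-1) + (1−p)·3 = -4p + 3
  5p - 2 = -4p + 3  ⇒  9p = 5  ⇒  p = 5/9.
At equilibrium the batter is indifferent across columns, so the batter's payoff equals the payoff from sit Curveball: (5/9)·3 + (4/9)·(-2) = 7/9.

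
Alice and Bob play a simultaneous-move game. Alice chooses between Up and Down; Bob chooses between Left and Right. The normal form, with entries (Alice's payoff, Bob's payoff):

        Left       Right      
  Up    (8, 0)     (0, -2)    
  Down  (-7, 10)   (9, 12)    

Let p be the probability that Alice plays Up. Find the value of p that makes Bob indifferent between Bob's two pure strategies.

Alice's mix must leave Bob indifferent between Left and Right.
  Bob's payoff from Left: p·0 + (1−p)·10 = -10p + 10
  Bob's payoff from Right: p·(-2) + (1−p)·12 = -14p + 12
  -10p + 10 = -14p + 12  ⇒  4p = 2  ⇒  p = 1/2.

p = 1/2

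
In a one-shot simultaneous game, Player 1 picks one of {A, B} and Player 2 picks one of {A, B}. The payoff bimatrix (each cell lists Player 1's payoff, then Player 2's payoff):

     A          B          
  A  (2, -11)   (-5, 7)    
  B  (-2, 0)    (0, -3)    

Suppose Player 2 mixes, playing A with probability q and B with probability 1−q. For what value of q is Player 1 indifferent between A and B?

q = 5/9

Set Player 1's expected payoff from A equal to that from B:
  Player 1's expected payoff from A: q·2 + (1−q)·(-5) = 7q - 5
  Player 1's expected payoff from B: q·(-2) + (1−q)·0 = -2q
  7q - 5 = -2q  ⇒  9q = 5  ⇒  q = 5/9.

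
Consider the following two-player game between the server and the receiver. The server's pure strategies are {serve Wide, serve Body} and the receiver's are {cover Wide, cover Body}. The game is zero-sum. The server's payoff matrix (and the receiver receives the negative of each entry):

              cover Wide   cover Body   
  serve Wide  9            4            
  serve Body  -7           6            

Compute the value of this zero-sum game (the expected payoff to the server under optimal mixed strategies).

The receiver's mix must leave the server indifferent between serve Wide and serve Body.
  the server's payoff from serve Wide: q·9 + (1−q)·4 = 5q + 4
  the server's payoff from serve Body: q·(-7) + (1−q)·6 = -13q + 6
  5q + 4 = -13q + 6  ⇒  18q = 2  ⇒  q = 1/9.
The value is the server's expected payoff against this mix (using serve Wide): (1/9)·9 + (8/9)·4 = 41/9.

v = 41/9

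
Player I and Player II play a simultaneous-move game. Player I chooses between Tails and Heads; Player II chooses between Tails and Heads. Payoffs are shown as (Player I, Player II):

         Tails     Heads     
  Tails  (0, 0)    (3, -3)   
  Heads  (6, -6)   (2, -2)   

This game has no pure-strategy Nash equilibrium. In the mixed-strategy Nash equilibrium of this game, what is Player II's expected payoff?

Player I's mix must leave Player II indifferent between Tails and Heads.
  Player II's payoff to Tails: p·0 + (1−p)·(-6) = 6p - 6
  Player II's payoff to Heads: p·(-3) + (1−p)·(-2) = -p - 2
  6p - 6 = -p - 2  ⇒  7p = 4  ⇒  p = 4/7.
At equilibrium Player II is indifferent across columns, so Player II's payoff equals the payoff from Tails: (4/7)·0 + (3/7)·(-6) = -18/7.

-18/7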